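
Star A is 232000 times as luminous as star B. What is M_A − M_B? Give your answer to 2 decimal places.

M_A − M_B ≈ -13.41

Pogson: ΔM = −2.5 log₁₀(ratio) = −2.5 log₁₀(232000) = −2.5 × 5.3655 = -13.414
Star A is brighter, so it has the smaller magnitude: the difference is negative.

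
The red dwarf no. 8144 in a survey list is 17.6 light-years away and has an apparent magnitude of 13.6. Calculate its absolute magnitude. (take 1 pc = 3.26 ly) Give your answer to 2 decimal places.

M ≈ 14.94

d = 17.6 ly / 3.26 = 5.399 pc
5 log₁₀(d/10 pc) = 5 log₁₀(5.399) − 5 = -1.339
M = m − 5 log₁₀(d/10) = 13.6 + 1.339 = 14.939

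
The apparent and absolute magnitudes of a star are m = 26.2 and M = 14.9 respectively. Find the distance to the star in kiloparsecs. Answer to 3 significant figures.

d ≈ 1.82 kpc

Distance modulus: m − M = 26.2 − (14.9) = 11.300
m − M = 5 log₁₀ d − 5
log₁₀ d = (m − M)/5 + 1 = 3.2600
d = 10^3.2600 = 1820 pc
= 1.820 kpc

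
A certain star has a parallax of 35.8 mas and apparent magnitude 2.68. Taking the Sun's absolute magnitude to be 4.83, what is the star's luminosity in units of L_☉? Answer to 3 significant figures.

L/L_☉ ≈ 56.5

d = 1/p = 1000/35.8 mas = 27.93 pc
M = m − 5 log₁₀ d + 5 = 2.68 − 5·1.4461 + 5 = 0.449
M − M_☉ = 0.449 − 4.83 = -4.381
L/L_☉ = 10^(−0.4 × -4.381) = 56.52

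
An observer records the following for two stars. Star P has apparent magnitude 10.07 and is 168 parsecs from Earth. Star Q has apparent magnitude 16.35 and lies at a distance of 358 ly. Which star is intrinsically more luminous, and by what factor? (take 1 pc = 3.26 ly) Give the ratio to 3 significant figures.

Star P is more luminous, by a factor of 761.

Star P: M = m − 5 log₁₀ d + 5 = 10.07 − 5·2.2253 + 5 = 3.943
Star Q: d = 358 ly / 3.26 = 109.8 pc
Star Q: M = m − 5 log₁₀ d + 5 = 16.35 − 5·2.0407 + 5 = 11.147
ΔM = M_P − M_Q = 3.943 − (11.147) = -7.203; smaller M is more luminous → Star P.
L ratio = 10^(0.4 |ΔM|) = 10^2.881 = 760.8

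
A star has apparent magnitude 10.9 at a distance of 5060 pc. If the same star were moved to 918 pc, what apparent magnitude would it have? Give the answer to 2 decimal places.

m ≈ 7.19

Flux ∝ 1/d², so Δm = 5 log₁₀(d₂/d₁) = 5 log₁₀(918/5060) = -3.707
m₂ = m₁ + Δm = 10.9 + (-3.707) = 7.193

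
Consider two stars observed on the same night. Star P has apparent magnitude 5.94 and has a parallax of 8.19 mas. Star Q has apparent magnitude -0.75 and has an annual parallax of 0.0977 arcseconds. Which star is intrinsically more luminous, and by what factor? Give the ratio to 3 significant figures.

Star Q is more luminous, by a factor of 3.33.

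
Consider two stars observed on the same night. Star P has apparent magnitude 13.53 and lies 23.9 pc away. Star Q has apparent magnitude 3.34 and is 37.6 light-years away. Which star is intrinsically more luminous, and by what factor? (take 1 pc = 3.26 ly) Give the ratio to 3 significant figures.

Star P: M = m − 5 log₁₀ d + 5 = 13.53 − 5·1.3784 + 5 = 11.638
Star Q: d = 37.6 ly / 3.26 = 11.53 pc
Star Q: M = m − 5 log₁₀ d + 5 = 3.34 − 5·1.0620 + 5 = 3.030
ΔM = M_P − M_Q = 11.638 − (3.030) = 8.608; smaller M is more luminous → Star Q.
L ratio = 10^(0.4 |ΔM|) = 10^3.443 = 2774

Star Q is more luminous, by a factor of 2770.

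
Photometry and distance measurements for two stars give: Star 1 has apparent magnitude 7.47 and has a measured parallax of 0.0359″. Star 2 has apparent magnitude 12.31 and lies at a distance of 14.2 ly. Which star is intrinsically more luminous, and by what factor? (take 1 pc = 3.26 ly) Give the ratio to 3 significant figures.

Star 1 is more luminous, by a factor of 3530.

Star 1: d = 1/p = 1/0.0359″ = 27.86 pc
Star 1: M = m − 5 log₁₀ d + 5 = 7.47 − 5·1.4449 + 5 = 5.245
Star 2: d = 14.2 ly / 3.26 = 4.356 pc
Star 2: M = m − 5 log₁₀ d + 5 = 12.31 − 5·0.6391 + 5 = 14.115
ΔM = M_1 − M_2 = 5.245 − (14.115) = -8.869; smaller M is more luminous → Star 1.
L ratio = 10^(0.4 |ΔM|) = 10^3.548 = 3529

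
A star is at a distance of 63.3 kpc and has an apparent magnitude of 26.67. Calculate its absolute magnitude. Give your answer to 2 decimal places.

M ≈ 7.66

d = 63.3 kpc = 63300 pc
5 log₁₀(d/10 pc) = 5 log₁₀(63300) − 5 = 19.007
M = m − 5 log₁₀(d/10) = 26.67 − 19.007 = 7.663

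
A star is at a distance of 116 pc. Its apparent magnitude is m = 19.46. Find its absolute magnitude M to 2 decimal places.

M ≈ 14.14

5 log₁₀(d/10 pc) = 5 log₁₀(116.0) − 5 = 5.322
M = m − 5 log₁₀(d/10) = 19.46 − 5.322 = 14.138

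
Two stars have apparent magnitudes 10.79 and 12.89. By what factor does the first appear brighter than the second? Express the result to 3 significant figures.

6.92

Δm = 10.79 − (12.89) = -2.10
Flux ratio = 10^(−0.4 Δm) = 10^(−0.4 × -2.10) = 10^0.840 = 6.918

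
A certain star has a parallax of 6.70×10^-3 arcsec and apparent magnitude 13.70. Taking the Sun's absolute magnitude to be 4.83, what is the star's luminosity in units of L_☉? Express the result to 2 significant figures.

L/L_☉ ≈ 0.063

d = 1/p = 1/6.70×10^-3″ = 149.3 pc
M = m − 5 log₁₀ d + 5 = 13.70 − 5·2.1739 + 5 = 7.830
M − M_☉ = 7.830 − 4.83 = 3.000
L/L_☉ = 10^(−0.4 × 3.000) = 0.06307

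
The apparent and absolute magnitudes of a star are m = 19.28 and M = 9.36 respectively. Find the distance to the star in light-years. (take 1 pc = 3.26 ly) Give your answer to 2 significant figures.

d ≈ 3100 ly

Distance modulus: m − M = 19.28 − (9.36) = 9.920
m − M = 5 log₁₀ d − 5
log₁₀ d = (m − M)/5 + 1 = 2.9840
d = 10^2.9840 = 963.8 pc
= 3142 ly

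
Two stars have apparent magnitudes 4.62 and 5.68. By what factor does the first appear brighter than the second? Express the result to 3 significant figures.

Δm = 4.62 − (5.68) = -1.06
Flux ratio = 10^(−0.4 Δm) = 10^(−0.4 × -1.06) = 10^0.424 = 2.655

2.65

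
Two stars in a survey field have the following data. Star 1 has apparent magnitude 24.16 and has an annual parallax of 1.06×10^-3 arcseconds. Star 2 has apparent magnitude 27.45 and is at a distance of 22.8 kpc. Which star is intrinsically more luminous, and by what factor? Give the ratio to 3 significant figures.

Star 2 is more luminous, by a factor of 28.2.

Star 1: d = 1/p = 1/1.06×10^-3″ = 943.4 pc
Star 1: M = m − 5 log₁₀ d + 5 = 24.16 − 5·2.9747 + 5 = 14.287
Star 2: d = 22.8 kpc = 22800 pc
Star 2: M = m − 5 log₁₀ d + 5 = 27.45 − 5·4.3579 + 5 = 10.660
ΔM = M_1 − M_2 = 14.287 − (10.660) = 3.626; smaller M is more luminous → Star 2.
L ratio = 10^(0.4 |ΔM|) = 10^1.450 = 28.22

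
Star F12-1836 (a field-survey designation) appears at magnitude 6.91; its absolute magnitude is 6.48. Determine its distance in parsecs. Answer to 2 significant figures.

d ≈ 12 pc

μ = m − M = 0.430
m − M = 5 log₁₀ d − 5
log₁₀ d = (m − M)/5 + 1 = 1.0860
d = 10^1.0860 = 12.19 pc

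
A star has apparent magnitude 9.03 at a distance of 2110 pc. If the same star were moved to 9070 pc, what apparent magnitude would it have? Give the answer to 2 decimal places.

m ≈ 12.20

Flux ∝ 1/d², so Δm = 5 log₁₀(d₂/d₁) = 5 log₁₀(9070/2110) = 3.167
m₂ = m₁ + Δm = 9.03 + (3.167) = 12.197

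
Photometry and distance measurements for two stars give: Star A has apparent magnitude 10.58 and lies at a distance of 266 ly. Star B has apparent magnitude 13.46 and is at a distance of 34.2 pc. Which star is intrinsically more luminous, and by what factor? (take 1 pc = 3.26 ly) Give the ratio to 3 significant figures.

Star A: d = 266 ly / 3.26 = 81.60 pc
Star A: M = m − 5 log₁₀ d + 5 = 10.58 − 5·1.9117 + 5 = 6.022
Star B: M = m − 5 log₁₀ d + 5 = 13.46 − 5·1.5340 + 5 = 10.790
ΔM = M_A − M_B = 6.022 − (10.790) = -4.768; smaller M is more luminous → Star A.
L ratio = 10^(0.4 |ΔM|) = 10^1.907 = 80.77

Star A is more luminous, by a factor of 80.8.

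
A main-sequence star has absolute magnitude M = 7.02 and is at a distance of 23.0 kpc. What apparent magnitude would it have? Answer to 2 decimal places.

m ≈ 23.83

d = 23.0 kpc = 23000 pc
m = M + 5 log₁₀ d − 5 = 7.02 + 5·4.3617 − 5 = 23.829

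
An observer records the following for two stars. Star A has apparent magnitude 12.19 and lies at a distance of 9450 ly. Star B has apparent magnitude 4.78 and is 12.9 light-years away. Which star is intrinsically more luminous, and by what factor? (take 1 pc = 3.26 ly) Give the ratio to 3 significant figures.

Star A: d = 9450 ly / 3.26 = 2899 pc
Star A: M = m − 5 log₁₀ d + 5 = 12.19 − 5·3.4622 + 5 = -0.121
Star B: d = 12.9 ly / 3.26 = 3.957 pc
Star B: M = m − 5 log₁₀ d + 5 = 4.78 − 5·0.5974 + 5 = 6.793
ΔM = M_A − M_B = -0.121 − (6.793) = -6.914; smaller M is more luminous → Star A.
L ratio = 10^(0.4 |ΔM|) = 10^2.766 = 583.0

Star A is more luminous, by a factor of 583.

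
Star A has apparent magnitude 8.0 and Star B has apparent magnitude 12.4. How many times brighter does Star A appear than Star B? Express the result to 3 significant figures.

Magnitude difference = -4.4
Flux ratio = 10^(−0.4 Δm) = 10^(−0.4 × -4.4) = 10^1.760 = 57.54

57.5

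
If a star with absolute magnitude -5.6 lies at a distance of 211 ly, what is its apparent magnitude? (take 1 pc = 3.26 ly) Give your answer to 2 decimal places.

d = 211 ly / 3.26 = 64.72 pc
m = M + 5 log₁₀ d − 5 = -5.6 + 5·1.8111 − 5 = -1.545

m ≈ -1.54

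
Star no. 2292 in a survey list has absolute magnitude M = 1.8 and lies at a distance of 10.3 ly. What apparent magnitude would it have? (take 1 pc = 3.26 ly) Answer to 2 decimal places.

d = 10.3 ly / 3.26 = 3.160 pc
m = M + 5 log₁₀ d − 5 = 1.8 + 5·0.4996 − 5 = -0.702

m ≈ -0.70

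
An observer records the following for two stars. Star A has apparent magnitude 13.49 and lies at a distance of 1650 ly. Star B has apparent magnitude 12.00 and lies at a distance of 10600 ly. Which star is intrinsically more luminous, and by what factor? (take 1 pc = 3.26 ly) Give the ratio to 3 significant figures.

Star B is more luminous, by a factor of 163.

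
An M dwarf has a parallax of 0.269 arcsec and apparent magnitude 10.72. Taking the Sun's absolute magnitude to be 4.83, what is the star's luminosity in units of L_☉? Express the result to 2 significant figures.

L/L_☉ ≈ 6.1×10^-4

d = 1/p = 1/0.269″ = 3.717 pc
M = m − 5 log₁₀ d + 5 = 10.72 − 5·0.5702 + 5 = 12.869
M − M_☉ = 12.869 − 4.83 = 8.039
L/L_☉ = 10^(−0.4 × 8.039) = 6.088×10^-4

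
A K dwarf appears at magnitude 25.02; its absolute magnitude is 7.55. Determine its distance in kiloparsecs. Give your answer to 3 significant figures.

μ = m − M = 17.470
m − M = 5 log₁₀ d − 5
log₁₀ d = (m − M)/5 + 1 = 4.4940
d = 10^4.4940 = 31190 pc
= 31.19 kpc

d ≈ 31.2 kpc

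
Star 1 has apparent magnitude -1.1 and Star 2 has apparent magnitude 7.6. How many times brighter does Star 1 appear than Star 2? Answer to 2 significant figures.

3000

Magnitude difference = -8.7
Flux ratio = 10^(−0.4 Δm) = 10^(−0.4 × -8.7) = 10^3.480 = 3020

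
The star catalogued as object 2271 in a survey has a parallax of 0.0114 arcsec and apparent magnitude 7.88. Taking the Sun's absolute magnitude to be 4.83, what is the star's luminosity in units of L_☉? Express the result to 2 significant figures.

L/L_☉ ≈ 4.6

d = 1/p = 1/0.0114″ = 87.72 pc
M = m − 5 log₁₀ d + 5 = 7.88 − 5·1.9431 + 5 = 3.165
M − M_☉ = 3.165 − 4.83 = -1.665
L/L_☉ = 10^(−0.4 × -1.665) = 4.637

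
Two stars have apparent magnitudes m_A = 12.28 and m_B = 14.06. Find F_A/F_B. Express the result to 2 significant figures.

F_A/F_B ≈ 5.2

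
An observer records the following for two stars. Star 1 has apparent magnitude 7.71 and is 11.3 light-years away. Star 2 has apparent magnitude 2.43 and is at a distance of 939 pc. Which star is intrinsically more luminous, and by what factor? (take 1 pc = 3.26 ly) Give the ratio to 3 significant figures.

Star 2 is more luminous, by a factor of 9.50×10^6.

Star 1: d = 11.3 ly / 3.26 = 3.466 pc
Star 1: M = m − 5 log₁₀ d + 5 = 7.71 − 5·0.5399 + 5 = 10.011
Star 2: M = m − 5 log₁₀ d + 5 = 2.43 − 5·2.9727 + 5 = -7.433
ΔM = M_1 − M_2 = 10.011 − (-7.433) = 17.444; smaller M is more luminous → Star 2.
L ratio = 10^(0.4 |ΔM|) = 10^6.978 = 9.498×10^6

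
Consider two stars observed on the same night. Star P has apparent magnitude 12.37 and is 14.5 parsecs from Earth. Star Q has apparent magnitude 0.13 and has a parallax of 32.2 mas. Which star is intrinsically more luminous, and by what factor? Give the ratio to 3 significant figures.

Star P: M = m − 5 log₁₀ d + 5 = 12.37 − 5·1.1614 + 5 = 11.563
Star Q: p = 32.2 mas = 0.0322″ → d = 1/p = 31.06 pc
Star Q: M = m − 5 log₁₀ d + 5 = 0.13 − 5·1.4921 + 5 = -2.331
ΔM = M_P − M_Q = 11.563 − (-2.331) = 13.894; smaller M is more luminous → Star Q.
L ratio = 10^(0.4 |ΔM|) = 10^5.558 = 361000

Star Q is more luminous, by a factor of 361000.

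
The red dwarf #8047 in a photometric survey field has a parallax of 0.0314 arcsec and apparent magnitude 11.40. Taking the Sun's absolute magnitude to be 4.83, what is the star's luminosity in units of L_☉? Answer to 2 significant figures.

d = 1/p = 1/0.0314″ = 31.85 pc
M = m − 5 log₁₀ d + 5 = 11.40 − 5·1.5031 + 5 = 8.885
M − M_☉ = 8.885 − 4.83 = 4.055
L/L_☉ = 10^(−0.4 × 4.055) = 0.02389

L/L_☉ ≈ 0.024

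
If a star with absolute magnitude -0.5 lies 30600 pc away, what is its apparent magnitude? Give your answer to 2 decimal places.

m = M + 5 log₁₀ d − 5 = -0.5 + 5·4.4857 − 5 = 16.929

m ≈ 16.93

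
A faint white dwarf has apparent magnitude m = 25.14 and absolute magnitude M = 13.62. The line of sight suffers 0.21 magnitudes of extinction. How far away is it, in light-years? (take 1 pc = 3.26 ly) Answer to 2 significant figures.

d ≈ 6000 ly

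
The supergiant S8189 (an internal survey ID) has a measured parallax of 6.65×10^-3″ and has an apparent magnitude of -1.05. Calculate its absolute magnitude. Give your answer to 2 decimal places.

d = 1/p = 1/6.65×10^-3″ = 150.4 pc
5 log₁₀(d/10 pc) = 5 log₁₀(150.4) − 5 = 5.886
M = m − 5 log₁₀(d/10) = -1.05 − 5.886 = -6.936

M ≈ -6.94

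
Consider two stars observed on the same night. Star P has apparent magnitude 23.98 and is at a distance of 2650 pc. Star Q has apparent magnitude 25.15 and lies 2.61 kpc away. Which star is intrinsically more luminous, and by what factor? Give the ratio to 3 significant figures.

Star P: M = m − 5 log₁₀ d + 5 = 23.98 − 5·3.4232 + 5 = 11.864
Star Q: d = 2.61 kpc = 2610 pc
Star Q: M = m − 5 log₁₀ d + 5 = 25.15 − 5·3.4166 + 5 = 13.067
ΔM = M_P − M_Q = 11.864 − (13.067) = -1.203; smaller M is more luminous → Star P.
L ratio = 10^(0.4 |ΔM|) = 10^0.481 = 3.028

Star P is more luminous, by a factor of 3.03.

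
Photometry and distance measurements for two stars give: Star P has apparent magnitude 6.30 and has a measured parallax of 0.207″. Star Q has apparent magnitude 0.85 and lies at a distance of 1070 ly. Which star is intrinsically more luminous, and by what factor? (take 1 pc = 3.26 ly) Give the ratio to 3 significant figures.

Star P: d = 1/p = 1/0.207″ = 4.831 pc
Star P: M = m − 5 log₁₀ d + 5 = 6.30 − 5·0.6840 + 5 = 7.880
Star Q: d = 1070 ly / 3.26 = 328.2 pc
Star Q: M = m − 5 log₁₀ d + 5 = 0.85 − 5·2.5162 + 5 = -6.731
ΔM = M_P − M_Q = 7.880 − (-6.731) = 14.611; smaller M is more luminous → Star Q.
L ratio = 10^(0.4 |ΔM|) = 10^5.844 = 698700

Star Q is more luminous, by a factor of 699000.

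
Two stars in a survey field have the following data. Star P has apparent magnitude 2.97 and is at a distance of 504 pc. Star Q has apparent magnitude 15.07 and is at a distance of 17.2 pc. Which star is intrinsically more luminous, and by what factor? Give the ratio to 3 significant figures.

Star P is more luminous, by a factor of 5.94×10^7.

Star P: M = m − 5 log₁₀ d + 5 = 2.97 − 5·2.7024 + 5 = -5.542
Star Q: M = m − 5 log₁₀ d + 5 = 15.07 − 5·1.2355 + 5 = 13.892
ΔM = M_P − M_Q = -5.542 − (13.892) = -19.435; smaller M is more luminous → Star P.
L ratio = 10^(0.4 |ΔM|) = 10^7.774 = 5.940×10^7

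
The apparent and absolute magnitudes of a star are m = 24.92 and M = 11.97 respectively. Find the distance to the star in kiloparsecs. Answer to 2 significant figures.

Distance modulus: m − M = 24.92 − (11.97) = 12.950
m − M = 5 log₁₀ d − 5
log₁₀ d = (m − M)/5 + 1 = 3.5900
d = 10^3.5900 = 3890 pc
= 3.890 kpc

d ≈ 3.9 kpc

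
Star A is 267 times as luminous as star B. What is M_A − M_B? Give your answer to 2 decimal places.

Pogson: ΔM = −2.5 log₁₀(ratio) = −2.5 log₁₀(267) = −2.5 × 2.4265 = -6.066
Star A is brighter, so it has the smaller magnitude: the difference is negative.

M_A − M_B ≈ -6.07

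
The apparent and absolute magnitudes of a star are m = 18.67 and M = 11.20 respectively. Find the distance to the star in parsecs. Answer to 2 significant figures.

Distance modulus: m − M = 18.67 − (11.20) = 7.470
m − M = 5 log₁₀ d − 5
log₁₀ d = (m − M)/5 + 1 = 2.4940
d = 10^2.4940 = 311.9 pc

d ≈ 310 pc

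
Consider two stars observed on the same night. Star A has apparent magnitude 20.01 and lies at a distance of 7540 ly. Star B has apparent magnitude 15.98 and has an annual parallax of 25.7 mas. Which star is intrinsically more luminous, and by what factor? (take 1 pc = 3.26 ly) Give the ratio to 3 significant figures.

Star A is more luminous, by a factor of 86.3.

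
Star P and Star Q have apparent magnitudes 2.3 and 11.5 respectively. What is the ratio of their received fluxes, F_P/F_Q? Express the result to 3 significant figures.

F_P/F_Q ≈ 4790

Δm = 2.3 − (11.5) = -9.2
Flux ratio = 10^(−0.4 Δm) = 10^(−0.4 × -9.2) = 10^3.680 = 4786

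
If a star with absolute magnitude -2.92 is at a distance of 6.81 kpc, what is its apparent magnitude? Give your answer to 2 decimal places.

m ≈ 11.25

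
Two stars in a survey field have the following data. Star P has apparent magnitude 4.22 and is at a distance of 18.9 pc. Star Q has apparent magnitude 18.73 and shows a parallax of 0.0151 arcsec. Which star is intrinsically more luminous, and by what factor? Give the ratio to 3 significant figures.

Star P: M = m − 5 log₁₀ d + 5 = 4.22 − 5·1.2765 + 5 = 2.838
Star Q: d = 1/p = 1/0.0151″ = 66.23 pc
Star Q: M = m − 5 log₁₀ d + 5 = 18.73 − 5·1.8210 + 5 = 14.625
ΔM = M_P − M_Q = 2.838 − (14.625) = -11.787; smaller M is more luminous → Star P.
L ratio = 10^(0.4 |ΔM|) = 10^4.715 = 51870

Star P is more luminous, by a factor of 51900.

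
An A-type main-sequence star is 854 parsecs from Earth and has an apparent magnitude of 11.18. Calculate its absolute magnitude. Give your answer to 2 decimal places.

M ≈ 1.52

5 log₁₀(d/10 pc) = 5 log₁₀(854.0) − 5 = 9.657
M = m − 5 log₁₀(d/10) = 11.18 − 9.657 = 1.523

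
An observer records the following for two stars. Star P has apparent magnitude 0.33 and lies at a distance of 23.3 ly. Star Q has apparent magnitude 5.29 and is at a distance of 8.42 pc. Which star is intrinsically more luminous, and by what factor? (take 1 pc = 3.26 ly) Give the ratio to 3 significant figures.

Star P: d = 23.3 ly / 3.26 = 7.147 pc
Star P: M = m − 5 log₁₀ d + 5 = 0.33 − 5·0.8541 + 5 = 1.059
Star Q: M = m − 5 log₁₀ d + 5 = 5.29 − 5·0.9253 + 5 = 5.663
ΔM = M_P − M_Q = 1.059 − (5.663) = -4.604; smaller M is more luminous → Star P.
L ratio = 10^(0.4 |ΔM|) = 10^1.842 = 69.45

Star P is more luminous, by a factor of 69.4.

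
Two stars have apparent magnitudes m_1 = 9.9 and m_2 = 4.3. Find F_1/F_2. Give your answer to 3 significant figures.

F_1/F_2 ≈ 5.75×10^-3

Δm = 9.9 − (4.3) = 5.6
Flux ratio = 10^(−0.4 Δm) = 10^(−0.4 × 5.6) = 10^-2.240 = 5.754×10^-3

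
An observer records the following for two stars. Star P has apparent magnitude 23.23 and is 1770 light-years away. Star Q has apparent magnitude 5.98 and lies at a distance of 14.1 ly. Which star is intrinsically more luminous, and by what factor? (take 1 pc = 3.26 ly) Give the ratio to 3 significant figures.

Star P: d = 1770 ly / 3.26 = 542.9 pc
Star P: M = m − 5 log₁₀ d + 5 = 23.23 − 5·2.7348 + 5 = 14.556
Star Q: d = 14.1 ly / 3.26 = 4.325 pc
Star Q: M = m − 5 log₁₀ d + 5 = 5.98 − 5·0.6360 + 5 = 7.800
ΔM = M_P − M_Q = 14.556 − (7.800) = 6.756; smaller M is more luminous → Star Q.
L ratio = 10^(0.4 |ΔM|) = 10^2.702 = 504.1

Star Q is more luminous, by a factor of 504.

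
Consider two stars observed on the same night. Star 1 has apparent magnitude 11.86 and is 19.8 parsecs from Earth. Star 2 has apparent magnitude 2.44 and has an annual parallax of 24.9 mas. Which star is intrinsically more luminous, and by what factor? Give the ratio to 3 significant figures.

Star 2 is more luminous, by a factor of 24100.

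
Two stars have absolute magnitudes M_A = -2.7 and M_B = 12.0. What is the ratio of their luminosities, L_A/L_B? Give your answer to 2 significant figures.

ΔM = M_A − M_B = -14.7
L_A/L_B = 10^(−0.4 ΔM) = 10^5.880 = 758600

L_A/L_B ≈ 760000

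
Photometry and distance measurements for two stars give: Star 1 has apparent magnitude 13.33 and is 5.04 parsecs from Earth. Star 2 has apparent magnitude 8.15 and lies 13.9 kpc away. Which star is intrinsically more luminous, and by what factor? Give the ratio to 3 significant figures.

Star 1: M = m − 5 log₁₀ d + 5 = 13.33 − 5·0.7024 + 5 = 14.818
Star 2: d = 13.9 kpc = 13900 pc
Star 2: M = m − 5 log₁₀ d + 5 = 8.15 − 5·4.1430 + 5 = -7.565
ΔM = M_1 − M_2 = 14.818 − (-7.565) = 22.383; smaller M is more luminous → Star 2.
L ratio = 10^(0.4 |ΔM|) = 10^8.953 = 8.978×10^8

Star 2 is more luminous, by a factor of 8.98×10^8.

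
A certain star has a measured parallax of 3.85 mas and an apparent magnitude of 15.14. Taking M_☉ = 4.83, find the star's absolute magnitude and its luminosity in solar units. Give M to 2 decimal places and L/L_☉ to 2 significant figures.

M ≈ 8.07; L/L_☉ ≈ 0.051

d = 1/p = 1000/3.85 mas = 259.7 pc
M = m − 5 log₁₀ d + 5 = 15.14 − 5·2.4145 + 5 = 8.067
M − M_☉ = 8.067 − 4.83 = 3.237
L/L_☉ = 10^(−0.4 × 3.237) = 0.05071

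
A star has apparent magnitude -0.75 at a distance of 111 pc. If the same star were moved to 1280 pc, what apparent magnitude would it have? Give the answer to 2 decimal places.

m ≈ 4.56

Flux ∝ 1/d², so Δm = 5 log₁₀(d₂/d₁) = 5 log₁₀(1280/111) = 5.309
m₂ = m₁ + Δm = -0.75 + (5.309) = 4.559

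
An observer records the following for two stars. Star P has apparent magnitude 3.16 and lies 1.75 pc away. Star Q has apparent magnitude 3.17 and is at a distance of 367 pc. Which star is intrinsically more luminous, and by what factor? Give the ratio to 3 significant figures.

Star Q is more luminous, by a factor of 43600.

Star P: M = m − 5 log₁₀ d + 5 = 3.16 − 5·0.2430 + 5 = 6.945
Star Q: M = m − 5 log₁₀ d + 5 = 3.17 − 5·2.5647 + 5 = -4.653
ΔM = M_P − M_Q = 6.945 − (-4.653) = 11.598; smaller M is more luminous → Star Q.
L ratio = 10^(0.4 |ΔM|) = 10^4.639 = 43580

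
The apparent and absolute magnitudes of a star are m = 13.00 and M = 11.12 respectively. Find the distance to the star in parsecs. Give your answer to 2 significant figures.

d ≈ 24 pc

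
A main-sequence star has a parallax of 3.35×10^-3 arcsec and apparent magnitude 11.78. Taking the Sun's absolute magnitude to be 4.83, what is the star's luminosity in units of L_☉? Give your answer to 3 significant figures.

L/L_☉ ≈ 1.48

d = 1/p = 1/3.35×10^-3″ = 298.5 pc
M = m − 5 log₁₀ d + 5 = 11.78 − 5·2.4750 + 5 = 4.405
M − M_☉ = 4.405 − 4.83 = -0.425
L/L_☉ = 10^(−0.4 × -0.425) = 1.479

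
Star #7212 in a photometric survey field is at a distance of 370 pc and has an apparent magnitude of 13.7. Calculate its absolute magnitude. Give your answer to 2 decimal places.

M ≈ 5.86

5 log₁₀(d/10 pc) = 5 log₁₀(370.0) − 5 = 7.841
M = m − 5 log₁₀(d/10) = 13.7 − 7.841 = 5.859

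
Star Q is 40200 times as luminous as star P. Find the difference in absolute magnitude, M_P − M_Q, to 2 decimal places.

Pogson: ΔM = −2.5 log₁₀(ratio) = −2.5 log₁₀(40200) = −2.5 × 4.6042 = -11.511
Star Q is brighter so has the smaller magnitude: M_P − M_Q is positive.

M_P − M_Q ≈ 11.51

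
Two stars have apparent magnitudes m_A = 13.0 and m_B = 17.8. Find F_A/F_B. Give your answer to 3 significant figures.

Magnitude difference = -4.8
Flux ratio = 10^(−0.4 Δm) = 10^(−0.4 × -4.8) = 10^1.920 = 83.18

F_A/F_B ≈ 83.2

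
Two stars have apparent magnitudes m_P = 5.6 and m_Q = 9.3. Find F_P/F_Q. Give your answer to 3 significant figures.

F_P/F_Q ≈ 30.2

Magnitude difference = -3.7
Flux ratio = 10^(−0.4 Δm) = 10^(−0.4 × -3.7) = 10^1.480 = 30.20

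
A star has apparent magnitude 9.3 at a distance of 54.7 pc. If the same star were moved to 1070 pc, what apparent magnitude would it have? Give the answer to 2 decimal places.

Flux ∝ 1/d², so Δm = 5 log₁₀(d₂/d₁) = 5 log₁₀(1070/54.7) = 6.457
m₂ = m₁ + Δm = 9.3 + (6.457) = 15.757

m ≈ 15.76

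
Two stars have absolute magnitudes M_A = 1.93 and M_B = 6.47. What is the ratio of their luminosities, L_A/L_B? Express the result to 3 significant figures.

ΔM = M_A − M_B = -4.54
L_A/L_B = 10^(−0.4 ΔM) = 10^1.816 = 65.46

L_A/L_B ≈ 65.5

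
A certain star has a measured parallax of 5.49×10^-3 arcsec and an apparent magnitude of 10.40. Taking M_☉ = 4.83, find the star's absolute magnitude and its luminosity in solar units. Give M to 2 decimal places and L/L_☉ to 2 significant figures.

d = 1/p = 1/5.49×10^-3″ = 182.1 pc
M = m − 5 log₁₀ d + 5 = 10.40 − 5·2.2604 + 5 = 4.098
M − M_☉ = 4.098 − 4.83 = -0.732
L/L_☉ = 10^(−0.4 × -0.732) = 1.963

M ≈ 4.10; L/L_☉ ≈ 2.0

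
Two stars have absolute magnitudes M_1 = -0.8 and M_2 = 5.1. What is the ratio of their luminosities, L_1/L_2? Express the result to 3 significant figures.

L_1/L_2 ≈ 229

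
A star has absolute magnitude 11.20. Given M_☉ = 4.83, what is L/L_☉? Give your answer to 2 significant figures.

L/L_☉ ≈ 2.8×10^-3

M − M_☉ = 11.20 − 4.83 = 6.370
L/L_☉ = 10^(−0.4 (M − M_☉)) = 10^-2.548 = 2.831×10^-3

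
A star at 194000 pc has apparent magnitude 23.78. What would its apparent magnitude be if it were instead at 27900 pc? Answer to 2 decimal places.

Flux ∝ 1/d², so Δm = 5 log₁₀(d₂/d₁) = 5 log₁₀(27900/194000) = -4.211
m₂ = m₁ + Δm = 23.78 + (-4.211) = 19.569

m ≈ 19.57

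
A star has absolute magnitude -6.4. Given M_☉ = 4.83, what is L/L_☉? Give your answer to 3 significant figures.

M − M_☉ = -6.4 − 4.83 = -11.230
L/L_☉ = 10^(−0.4 (M − M_☉)) = 10^4.492 = 31050

L/L_☉ ≈ 31000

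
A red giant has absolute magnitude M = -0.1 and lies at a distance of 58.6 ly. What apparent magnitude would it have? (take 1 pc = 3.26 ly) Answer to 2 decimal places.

m ≈ 1.17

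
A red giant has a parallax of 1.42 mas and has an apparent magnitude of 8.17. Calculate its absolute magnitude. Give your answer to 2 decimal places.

M ≈ -1.07

p = 1.42 mas = 1.42×10^-3″ → d = 1/p = 704.2 pc
5 log₁₀(d/10 pc) = 5 log₁₀(704.2) − 5 = 9.239
M = m − 5 log₁₀(d/10) = 8.17 − 9.239 = -1.069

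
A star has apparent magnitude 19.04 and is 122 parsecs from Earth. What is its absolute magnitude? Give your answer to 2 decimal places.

M ≈ 13.61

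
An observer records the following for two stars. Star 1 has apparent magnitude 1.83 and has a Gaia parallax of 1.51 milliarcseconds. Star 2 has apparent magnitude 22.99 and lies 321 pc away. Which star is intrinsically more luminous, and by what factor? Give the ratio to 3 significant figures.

Star 1: p = 1.51 mas = 1.51×10^-3″ → d = 1/p = 662.3 pc
Star 1: M = m − 5 log₁₀ d + 5 = 1.83 − 5·2.8210 + 5 = -7.275
Star 2: M = m − 5 log₁₀ d + 5 = 22.99 − 5·2.5065 + 5 = 15.457
ΔM = M_1 − M_2 = -7.275 − (15.457) = -22.733; smaller M is more luminous → Star 1.
L ratio = 10^(0.4 |ΔM|) = 10^9.093 = 1.239×10^9

Star 1 is more luminous, by a factor of 1.24×10^9.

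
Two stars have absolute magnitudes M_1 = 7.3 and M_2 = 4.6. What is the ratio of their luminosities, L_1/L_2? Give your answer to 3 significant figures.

ΔM = M_1 − M_2 = 2.7
L_1/L_2 = 10^(−0.4 ΔM) = 10^-1.080 = 0.08318

L_1/L_2 ≈ 0.0832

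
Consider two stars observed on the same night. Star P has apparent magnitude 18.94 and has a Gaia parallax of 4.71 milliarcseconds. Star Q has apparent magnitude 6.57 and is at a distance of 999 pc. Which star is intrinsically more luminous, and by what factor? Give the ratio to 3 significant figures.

Star P: p = 4.71 mas = 4.71×10^-3″ → d = 1/p = 212.3 pc
Star P: M = m − 5 log₁₀ d + 5 = 18.94 − 5·2.3270 + 5 = 12.305
Star Q: M = m − 5 log₁₀ d + 5 = 6.57 − 5·2.9996 + 5 = -3.428
ΔM = M_P − M_Q = 12.305 − (-3.428) = 15.733; smaller M is more luminous → Star Q.
L ratio = 10^(0.4 |ΔM|) = 10^6.293 = 1.964×10^6

Star Q is more luminous, by a factor of 1.96×10^6.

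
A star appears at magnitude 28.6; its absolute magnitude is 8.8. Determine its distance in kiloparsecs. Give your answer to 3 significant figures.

μ = m − M = 19.800
m − M = 5 log₁₀ d − 5
log₁₀ d = (m − M)/5 + 1 = 4.9600
d = 10^4.9600 = 91200 pc
= 91.20 kpc

d ≈ 91.2 kpc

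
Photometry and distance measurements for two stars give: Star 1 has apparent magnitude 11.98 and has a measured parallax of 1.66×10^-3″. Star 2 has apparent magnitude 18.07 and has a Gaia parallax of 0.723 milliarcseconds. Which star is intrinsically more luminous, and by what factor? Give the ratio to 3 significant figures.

Star 1 is more luminous, by a factor of 51.8.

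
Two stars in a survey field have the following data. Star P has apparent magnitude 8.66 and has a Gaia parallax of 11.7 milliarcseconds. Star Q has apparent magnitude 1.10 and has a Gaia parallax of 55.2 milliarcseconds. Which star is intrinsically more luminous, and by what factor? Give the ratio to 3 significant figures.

Star P: p = 11.7 mas = 0.0117″ → d = 1/p = 85.47 pc
Star P: M = m − 5 log₁₀ d + 5 = 8.66 − 5·1.9318 + 5 = 4.001
Star Q: p = 55.2 mas = 0.0552″ → d = 1/p = 18.12 pc
Star Q: M = m − 5 log₁₀ d + 5 = 1.10 − 5·1.2581 + 5 = -0.190
ΔM = M_P − M_Q = 4.001 − (-0.190) = 4.191; smaller M is more luminous → Star Q.
L ratio = 10^(0.4 |ΔM|) = 10^1.676 = 47.48

Star Q is more luminous, by a factor of 47.5.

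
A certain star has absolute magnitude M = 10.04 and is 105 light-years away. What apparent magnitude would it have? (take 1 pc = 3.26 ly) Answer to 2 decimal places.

d = 105 ly / 3.26 = 32.21 pc
m = M + 5 log₁₀ d − 5 = 10.04 + 5·1.5080 − 5 = 12.580

m ≈ 12.58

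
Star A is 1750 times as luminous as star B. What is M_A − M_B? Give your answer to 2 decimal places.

Pogson: ΔM = −2.5 log₁₀(ratio) = −2.5 log₁₀(1750) = −2.5 × 3.2430 = -8.108
Star A is brighter, so it has the smaller magnitude: the difference is negative.

M_A − M_B ≈ -8.11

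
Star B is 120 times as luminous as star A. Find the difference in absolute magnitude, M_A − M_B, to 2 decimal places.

M_A − M_B ≈ 5.20

Pogson: ΔM = −2.5 log₁₀(ratio) = −2.5 log₁₀(120) = −2.5 × 2.0792 = -5.198
Star B is brighter so has the smaller magnitude: M_A − M_B is positive.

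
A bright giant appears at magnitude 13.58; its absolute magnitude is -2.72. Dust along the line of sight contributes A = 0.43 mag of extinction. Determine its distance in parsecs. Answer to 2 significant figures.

m − M = 5 log₁₀(d/10 pc) + A  ⇒  13.58 − (-2.72) − 0.43 = 5 log₁₀(d/10)
15.870 = 5 log₁₀(d/10)
log₁₀ d = (m − M − A)/5 + 1 = 4.1740
d = 10^4.1740 = 14930 pc

d ≈ 15000 pc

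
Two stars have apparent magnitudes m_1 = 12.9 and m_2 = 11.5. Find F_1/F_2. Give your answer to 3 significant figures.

Δm = 12.9 − (11.5) = 1.4
Flux ratio = 10^(−0.4 Δm) = 10^(−0.4 × 1.4) = 10^-0.560 = 0.2754

F_1/F_2 ≈ 0.275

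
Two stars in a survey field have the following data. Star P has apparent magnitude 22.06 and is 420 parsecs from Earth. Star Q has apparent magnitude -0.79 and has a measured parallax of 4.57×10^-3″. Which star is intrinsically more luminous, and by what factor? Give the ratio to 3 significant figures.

Star Q is more luminous, by a factor of 3.75×10^8.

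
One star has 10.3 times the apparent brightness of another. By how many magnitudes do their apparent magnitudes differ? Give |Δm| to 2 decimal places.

|Δm| ≈ 2.53

Pogson: Δm = −2.5 log₁₀(ratio) = −2.5 log₁₀(10.3) = −2.5 × 1.0128 = -2.532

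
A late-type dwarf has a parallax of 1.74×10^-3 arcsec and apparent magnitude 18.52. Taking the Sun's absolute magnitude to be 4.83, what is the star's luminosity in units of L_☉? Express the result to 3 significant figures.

L/L_☉ ≈ 0.0110

d = 1/p = 1/1.74×10^-3″ = 574.7 pc
M = m − 5 log₁₀ d + 5 = 18.52 − 5·2.7595 + 5 = 9.723
M − M_☉ = 9.723 − 4.83 = 4.893
L/L_☉ = 10^(−0.4 × 4.893) = 0.01104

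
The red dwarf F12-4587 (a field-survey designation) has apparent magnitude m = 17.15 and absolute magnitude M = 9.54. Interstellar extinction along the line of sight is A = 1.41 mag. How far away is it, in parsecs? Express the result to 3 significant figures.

m − M = 5 log₁₀(d/10 pc) + A  ⇒  17.15 − (9.54) − 1.41 = 5 log₁₀(d/10)
6.200 = 5 log₁₀(d/10)
log₁₀ d = (m − M − A)/5 + 1 = 2.2400
d = 10^2.2400 = 173.8 pc

d ≈ 174 pc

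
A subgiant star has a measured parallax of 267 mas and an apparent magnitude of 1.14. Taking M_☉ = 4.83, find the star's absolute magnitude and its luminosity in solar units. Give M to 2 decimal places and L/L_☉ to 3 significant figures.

M ≈ 3.27; L/L_☉ ≈ 4.20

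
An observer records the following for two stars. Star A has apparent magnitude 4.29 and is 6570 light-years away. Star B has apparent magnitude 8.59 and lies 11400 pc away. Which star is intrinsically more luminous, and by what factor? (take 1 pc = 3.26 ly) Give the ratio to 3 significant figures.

Star A: d = 6570 ly / 3.26 = 2015 pc
Star A: M = m − 5 log₁₀ d + 5 = 4.29 − 5·3.3043 + 5 = -7.232
Star B: M = m − 5 log₁₀ d + 5 = 8.59 − 5·4.0569 + 5 = -6.695
ΔM = M_A − M_B = -7.232 − (-6.695) = -0.537; smaller M is more luminous → Star A.
L ratio = 10^(0.4 |ΔM|) = 10^0.215 = 1.640

Star A is more luminous, by a factor of 1.64.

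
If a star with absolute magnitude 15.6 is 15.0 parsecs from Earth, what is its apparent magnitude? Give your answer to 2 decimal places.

m = M + 5 log₁₀ d − 5 = 15.6 + 5·1.1761 − 5 = 16.480

m ≈ 16.48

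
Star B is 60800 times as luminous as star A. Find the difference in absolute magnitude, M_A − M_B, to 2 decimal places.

Pogson: ΔM = −2.5 log₁₀(ratio) = −2.5 log₁₀(60800) = −2.5 × 4.7839 = -11.960
Star B is brighter so has the smaller magnitude: M_A − M_B is positive.

M_A − M_B ≈ 11.96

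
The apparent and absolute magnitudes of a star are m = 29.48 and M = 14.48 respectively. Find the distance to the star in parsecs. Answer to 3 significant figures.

d ≈ 10000 pc

μ = m − M = 15.000
m − M = 5 log₁₀ d − 5
log₁₀ d = (m − M)/5 + 1 = 4.0000
d = 10^4.0000 = 10000 pc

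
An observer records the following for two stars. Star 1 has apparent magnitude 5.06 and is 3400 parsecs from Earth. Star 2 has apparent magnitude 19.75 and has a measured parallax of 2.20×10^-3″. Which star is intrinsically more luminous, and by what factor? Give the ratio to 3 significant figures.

Star 1: M = m − 5 log₁₀ d + 5 = 5.06 − 5·3.5315 + 5 = -7.597
Star 2: d = 1/p = 1/2.20×10^-3″ = 454.5 pc
Star 2: M = m − 5 log₁₀ d + 5 = 19.75 − 5·2.6576 + 5 = 11.462
ΔM = M_1 − M_2 = -7.597 − (11.462) = -19.060; smaller M is more luminous → Star 1.
L ratio = 10^(0.4 |ΔM|) = 10^7.624 = 4.205×10^7

Star 1 is more luminous, by a factor of 4.21×10^7.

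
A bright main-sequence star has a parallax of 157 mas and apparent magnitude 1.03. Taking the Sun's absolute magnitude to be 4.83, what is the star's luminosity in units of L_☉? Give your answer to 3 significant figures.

L/L_☉ ≈ 13.4

d = 1/p = 1000/157 mas = 6.369 pc
M = m − 5 log₁₀ d + 5 = 1.03 − 5·0.8041 + 5 = 2.009
M − M_☉ = 2.009 − 4.83 = -2.821
L/L_☉ = 10^(−0.4 × -2.821) = 13.43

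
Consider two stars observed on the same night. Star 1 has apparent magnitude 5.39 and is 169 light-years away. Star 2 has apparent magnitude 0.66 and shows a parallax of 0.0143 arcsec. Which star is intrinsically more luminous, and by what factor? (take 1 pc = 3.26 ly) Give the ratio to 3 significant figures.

Star 2 is more luminous, by a factor of 142.

Star 1: d = 169 ly / 3.26 = 51.84 pc
Star 1: M = m − 5 log₁₀ d + 5 = 5.39 − 5·1.7147 + 5 = 1.817
Star 2: d = 1/p = 1/0.0143″ = 69.93 pc
Star 2: M = m − 5 log₁₀ d + 5 = 0.66 − 5·1.8447 + 5 = -3.563
ΔM = M_1 − M_2 = 1.817 − (-3.563) = 5.380; smaller M is more luminous → Star 2.
L ratio = 10^(0.4 |ΔM|) = 10^2.152 = 141.9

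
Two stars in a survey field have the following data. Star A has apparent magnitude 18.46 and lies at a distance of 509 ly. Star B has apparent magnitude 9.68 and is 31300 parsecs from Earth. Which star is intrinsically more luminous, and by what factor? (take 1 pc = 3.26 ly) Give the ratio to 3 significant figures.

Star B is more luminous, by a factor of 1.31×10^8.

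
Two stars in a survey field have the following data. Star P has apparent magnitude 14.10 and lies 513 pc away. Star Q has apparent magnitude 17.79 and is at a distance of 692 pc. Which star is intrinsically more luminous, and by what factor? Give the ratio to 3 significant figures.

Star P is more luminous, by a factor of 16.4.

Star P: M = m − 5 log₁₀ d + 5 = 14.10 − 5·2.7101 + 5 = 5.549
Star Q: M = m − 5 log₁₀ d + 5 = 17.79 − 5·2.8401 + 5 = 8.589
ΔM = M_P − M_Q = 5.549 − (8.589) = -3.040; smaller M is more luminous → Star P.
L ratio = 10^(0.4 |ΔM|) = 10^1.216 = 16.44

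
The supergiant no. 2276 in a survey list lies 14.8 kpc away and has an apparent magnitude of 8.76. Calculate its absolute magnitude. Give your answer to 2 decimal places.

d = 14.8 kpc = 14800 pc
5 log₁₀(d/10 pc) = 5 log₁₀(14800) − 5 = 15.851
M = m − 5 log₁₀(d/10) = 8.76 − 15.851 = -7.091

M ≈ -7.09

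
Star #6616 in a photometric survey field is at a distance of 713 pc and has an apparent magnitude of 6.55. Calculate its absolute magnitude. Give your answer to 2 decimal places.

5 log₁₀(d/10 pc) = 5 log₁₀(713.0) − 5 = 9.265
M = m − 5 log₁₀(d/10) = 6.55 − 9.265 = -2.715

M ≈ -2.72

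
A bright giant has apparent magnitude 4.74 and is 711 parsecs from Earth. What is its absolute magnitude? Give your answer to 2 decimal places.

M ≈ -4.52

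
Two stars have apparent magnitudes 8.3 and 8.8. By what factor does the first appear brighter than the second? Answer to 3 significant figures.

Δm = 8.3 − (8.8) = -0.5
Flux ratio = 10^(−0.4 Δm) = 10^(−0.4 × -0.5) = 10^0.200 = 1.585

1.58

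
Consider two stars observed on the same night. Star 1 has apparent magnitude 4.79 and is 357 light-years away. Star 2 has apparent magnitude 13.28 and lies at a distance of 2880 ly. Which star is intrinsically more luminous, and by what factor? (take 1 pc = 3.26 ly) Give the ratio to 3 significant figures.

Star 1: d = 357 ly / 3.26 = 109.5 pc
Star 1: M = m − 5 log₁₀ d + 5 = 4.79 − 5·2.0395 + 5 = -0.407
Star 2: d = 2880 ly / 3.26 = 883.4 pc
Star 2: M = m − 5 log₁₀ d + 5 = 13.28 − 5·2.9462 + 5 = 3.549
ΔM = M_1 − M_2 = -0.407 − (3.549) = -3.956; smaller M is more luminous → Star 1.
L ratio = 10^(0.4 |ΔM|) = 10^1.583 = 38.24

Star 1 is more luminous, by a factor of 38.2.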